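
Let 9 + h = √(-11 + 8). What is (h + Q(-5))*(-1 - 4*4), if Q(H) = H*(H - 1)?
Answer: -357 - 17*I*√3 ≈ -357.0 - 29.445*I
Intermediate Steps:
Q(H) = H*(-1 + H)
h = -9 + I*√3 (h = -9 + √(-11 + 8) = -9 + √(-3) = -9 + I*√3 ≈ -9.0 + 1.732*I)
(h + Q(-5))*(-1 - 4*4) = ((-9 + I*√3) - 5*(-1 - 5))*(-1 - 4*4) = ((-9 + I*√3) - 5*(-6))*(-1 - 16) = ((-9 + I*√3) + 30)*(-17) = (21 + I*√3)*(-17) = -357 - 17*I*√3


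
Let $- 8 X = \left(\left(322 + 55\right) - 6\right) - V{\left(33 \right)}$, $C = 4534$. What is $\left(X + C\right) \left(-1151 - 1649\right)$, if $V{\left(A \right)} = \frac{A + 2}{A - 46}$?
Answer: $- \frac{163337300}{13} \approx -1.2564 \cdot 10^{7}$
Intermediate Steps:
$V{\left(A \right)} = \frac{2 + A}{-46 + A}$
$X = - \frac{2429}{52}$ ($X = - \frac{\left(\left(322 + 55\right) - 6\right) - \frac{2 + 33}{-46 + 33}}{8} = - \frac{\left(377 - 6\right) - \frac{1}{-13} \cdot 35}{8} = - \frac{371 - \left(- \frac{1}{13}\right) 35}{8} = - \frac{371 - - \frac{35}{13}}{8} = - \frac{371 + \frac{35}{13}}{8} = \left(- \frac{1}{8}\right) \frac{4858}{13} = - \frac{2429}{52} \approx -46.712$)
$\left(X + C\right) \left(-1151 - 1649\right) = \left(- \frac{2429}{52} + 4534\right) \left(-1151 - 1649\right) = \frac{233339}{52} \left(-2800\right) = - \frac{163337300}{13}$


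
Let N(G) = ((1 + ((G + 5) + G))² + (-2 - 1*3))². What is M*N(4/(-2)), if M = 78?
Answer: 78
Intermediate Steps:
N(G) = (-5 + (6 + 2*G)²)² (N(G) = ((1 + ((5 + G) + G))² + (-2 - 3))² = ((1 + (5 + 2*G))² - 5)² = ((6 + 2*G)² - 5)² = (-5 + (6 + 2*G)²)²)
M*N(4/(-2)) = 78*(-5 + 4*(3 + 4/(-2))²)² = 78*(-5 + 4*(3 + 4*(-½))²)² = 78*(-5 + 4*(3 - 2)²)² = 78*(-5 + 4*1²)² = 78*(-5 + 4*1)² = 78*(-5 + 4)² = 78*(-1)² = 78*1 = 78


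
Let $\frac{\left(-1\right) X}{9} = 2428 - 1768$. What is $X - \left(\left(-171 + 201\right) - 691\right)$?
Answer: $-5279$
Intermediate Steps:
$X = -5940$ ($X = - 9 \left(2428 - 1768\right) = \left(-9\right) 660 = -5940$)
$X - \left(\left(-171 + 201\right) - 691\right) = -5940 - \left(\left(-171 + 201\right) - 691\right) = -5940 - \left(30 - 691\right) = -5940 - -661 = -5940 + 661 = -5279$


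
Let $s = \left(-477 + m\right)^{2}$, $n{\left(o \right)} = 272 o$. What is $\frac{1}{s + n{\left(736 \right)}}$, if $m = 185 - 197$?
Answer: $\frac{1}{439313} \approx 2.2763 \cdot 10^{-6}$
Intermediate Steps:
$m = -12$
$s = 239121$ ($s = \left(-477 - 12\right)^{2} = \left(-489\right)^{2} = 239121$)
$\frac{1}{s + n{\left(736 \right)}} = \frac{1}{239121 + 272 \cdot 736} = \frac{1}{239121 + 200192} = \frac{1}{439313}$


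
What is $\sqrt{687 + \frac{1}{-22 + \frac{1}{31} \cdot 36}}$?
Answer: $\frac{\sqrt{286676066}}{646} \approx 26.21$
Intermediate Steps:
$\sqrt{687 + \frac{1}{-22 + \frac{1}{31} \cdot 36}} = \sqrt{687 + \frac{1}{-22 + \frac{36}{31}}} = \sqrt{687 + \frac{1}{- \frac{646}{31}}} = \sqrt{687 - \frac{31}{646}} = \sqrt{\frac{443771}{646}} = \frac{\sqrt{286676066}}{646}$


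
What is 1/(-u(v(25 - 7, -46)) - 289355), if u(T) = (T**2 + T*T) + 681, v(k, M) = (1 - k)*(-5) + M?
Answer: -1/293078 ≈ -3.4121e-6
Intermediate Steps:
v(k, M) = -5 + M + 5*k (v(k, M) = (-5 + 5*k) + M = -5 + M + 5*k)
u(T) = 681 + 2*T**2 (u(T) = (T**2 + T**2) + 681 = 2*T**2 + 681 = 681 + 2*T**2)
1/(-u(v(25 - 7, -46)) - 289355) = 1/(-(681 + 2*(-5 - 46 + 5*(25 - 7))**2) - 289355) = 1/(-(681 + 2*(-5 - 46 + 5*18)**2) - 289355) = 1/(-(681 + 2*(-5 - 46 + 90)**2) - 289355) = 1/(-(681 + 2*39**2) - 289355) = 1/(-(681 + 2*1521) - 289355) = 1/(-(681 + 3042) - 289355) = 1/(-1*3723 - 289355) = 1/(-3723 - 289355) = 1/(-293078) = -1/293078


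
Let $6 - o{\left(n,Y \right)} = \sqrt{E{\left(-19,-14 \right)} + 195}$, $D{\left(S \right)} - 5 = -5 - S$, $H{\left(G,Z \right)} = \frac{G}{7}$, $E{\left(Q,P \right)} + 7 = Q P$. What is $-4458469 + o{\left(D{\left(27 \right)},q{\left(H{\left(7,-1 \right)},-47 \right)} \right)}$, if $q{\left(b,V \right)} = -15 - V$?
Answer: $-4458463 - \sqrt{454} \approx -4.4585 \cdot 10^{6}$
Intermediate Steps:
$E{\left(Q,P \right)} = -7 + P Q$ ($E{\left(Q,P \right)} = -7 + Q P = -7 + P Q$)
$H{\left(G,Z \right)} = \frac{G}{7}$ ($H{\left(G,Z \right)} = G \frac{1}{7} = \frac{G}{7}$)
$D{\left(S \right)} = - S$ ($D{\left(S \right)} = 5 - \left(5 + S\right) = - S$)
$o{\left(n,Y \right)} = 6 - \sqrt{454}$ ($o{\left(n,Y \right)} = 6 - \sqrt{\left(-7 - -266\right) + 195} = 6 - \sqrt{\left(-7 + 266\right) + 195} = 6 - \sqrt{259 + 195} = 6 - \sqrt{454}$)
$-4458469 + o{\left(D{\left(27 \right)},q{\left(H{\left(7,-1 \right)},-47 \right)} \right)} = -4458469 + \left(6 - \sqrt{454}\right) = -4458463 - \sqrt{454}$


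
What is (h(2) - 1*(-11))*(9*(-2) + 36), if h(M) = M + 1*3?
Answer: 288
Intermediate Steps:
h(M) = 3 + M (h(M) = M + 3 = 3 + M)
(h(2) - 1*(-11))*(9*(-2) + 36) = ((3 + 2) - 1*(-11))*(9*(-2) + 36) = (5 + 11)*(-18 + 36) = 16*18 = 288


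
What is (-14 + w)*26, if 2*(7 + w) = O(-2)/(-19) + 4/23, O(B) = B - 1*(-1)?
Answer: -237315/437 ≈ -543.05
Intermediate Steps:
O(B) = 1 + B (O(B) = B + 1 = 1 + B)
w = -6019/874 (w = -7 + ((1 - 2)/(-19) + 4/23)/2 = -7 + (-1*(-1/19) + 4*(1/23))/2 = -7 + (1/19 + 4/23)/2 = -7 + (½)*(99/437) = -7 + 99/874 = -6019/874 ≈ -6.8867)
(-14 + w)*26 = (-14 - 6019/874)*26 = -18255/874*26 = -237315/437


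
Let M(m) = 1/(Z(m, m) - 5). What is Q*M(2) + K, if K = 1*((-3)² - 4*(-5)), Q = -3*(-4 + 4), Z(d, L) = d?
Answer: 29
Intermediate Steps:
M(m) = 1/(-5 + m) (M(m) = 1/(m - 5) = 1/(-5 + m))
Q = 0 (Q = -3*0 = 0)
K = 29 (K = 1*(9 + 20) = 1*29 = 29)
Q*M(2) + K = 0/(-5 + 2) + 29 = 0/(-3) + 29 = 0*(-⅓) + 29 = 0 + 29 = 29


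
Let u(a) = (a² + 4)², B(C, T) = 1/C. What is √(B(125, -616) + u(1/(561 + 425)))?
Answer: 3*√1050709034494745/24304900 ≈ 4.0010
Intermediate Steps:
u(a) = (4 + a²)²
√(B(125, -616) + u(1/(561 + 425))) = √(1/125 + (4 + (1/(561 + 425))²)²) = √(1/125 + (4 + (1/986)²)²) = √(1/125 + (4 + 1/972196)²) = √(1/125 + (3888785/972196)²) = √(1/125 + 15122648776225/945165062416) = √(1891276262090541/118145632802000) = 3*√1050709034494745/24304900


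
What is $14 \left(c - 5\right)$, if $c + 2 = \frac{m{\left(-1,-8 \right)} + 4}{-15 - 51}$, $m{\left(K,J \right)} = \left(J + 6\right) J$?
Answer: $- \frac{3374}{33} \approx -102.24$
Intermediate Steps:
$m{\left(K,J \right)} = J \left(6 + J\right)$ ($m{\left(K,J \right)} = \left(6 + J\right) J = J \left(6 + J\right)$)
$c = - \frac{76}{33}$ ($c = -2 + \frac{- 8 \left(6 - 8\right) + 4}{-15 - 51} = -2 + \frac{\left(-8\right) \left(-2\right) + 4}{-66} = -2 + \left(16 + 4\right) \left(- \frac{1}{66}\right) = -2 + 20 \left(- \frac{1}{66}\right) = -2 - \frac{10}{33} = - \frac{76}{33} \approx -2.303$)
$14 \left(c - 5\right) = 14 \left(- \frac{76}{33} - 5\right) = 14 \left(- \frac{241}{33}\right) = - \frac{3374}{33}$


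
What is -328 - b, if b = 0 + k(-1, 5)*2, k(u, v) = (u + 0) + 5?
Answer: -336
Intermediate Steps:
k(u, v) = 5 + u (k(u, v) = u + 5 = 5 + u)
b = 8 (b = 0 + (5 - 1)*2 = 0 + 4*2 = 0 + 8 = 8)
-328 - b = -328 - 1*8 = -328 - 8 = -336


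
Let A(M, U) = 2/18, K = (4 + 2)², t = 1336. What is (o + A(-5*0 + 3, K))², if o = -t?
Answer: 144552529/81 ≈ 1.7846e+6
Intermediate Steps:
K = 36 (K = 6² = 36)
o = -1336 (o = -1*1336 = -1336)
A(M, U) = ⅑ (A(M, U) = 2*(1/18) = ⅑)
(o + A(-5*0 + 3, K))² = (-1336 + ⅑)² = (-12023/9)² = 144552529/81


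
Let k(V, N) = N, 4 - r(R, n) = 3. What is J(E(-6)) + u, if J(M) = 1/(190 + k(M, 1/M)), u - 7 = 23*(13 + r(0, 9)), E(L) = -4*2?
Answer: 499759/1519 ≈ 329.01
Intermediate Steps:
r(R, n) = 1 (r(R, n) = 4 - 1*3 = 4 - 3 = 1)
E(L) = -8
u = 329 (u = 7 + 23*(13 + 1) = 7 + 23*14 = 7 + 322 = 329)
J(M) = 1/(190 + 1/M)
J(E(-6)) + u = -8/(1 + 190*(-8)) + 329 = -8/(1 - 1520) + 329 = -8/(-1519) + 329 = -8*(-1/1519) + 329 = 8/1519 + 329 = 499759/1519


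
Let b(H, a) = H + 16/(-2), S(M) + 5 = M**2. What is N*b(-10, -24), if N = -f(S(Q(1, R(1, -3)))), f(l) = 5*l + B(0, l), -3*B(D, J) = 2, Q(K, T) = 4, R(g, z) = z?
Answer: 978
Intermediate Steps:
B(D, J) = -2/3 (B(D, J) = -1/3*2 = -2/3)
S(M) = -5 + M**2
b(H, a) = -8 + H (b(H, a) = H + 16*(-1/2) = H - 8 = -8 + H)
f(l) = -2/3 + 5*l (f(l) = 5*l - 2/3 = -2/3 + 5*l)
N = -163/3 (N = -(-2/3 + 5*(-5 + 4**2)) = -(-2/3 + 5*(-5 + 16)) = -(-2/3 + 5*11) = -(-2/3 + 55) = -1*163/3 = -163/3 ≈ -54.333)
N*b(-10, -24) = -163*(-8 - 10)/3 = -163/3*(-18) = 978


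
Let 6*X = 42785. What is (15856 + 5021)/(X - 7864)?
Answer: -125262/4399 ≈ -28.475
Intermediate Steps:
X = 42785/6 (X = (⅙)*42785 = 42785/6 ≈ 7130.8)
(15856 + 5021)/(X - 7864) = (15856 + 5021)/(42785/6 - 7864) = 20877/(-4399/6) = 20877*(-6/4399) = -125262/4399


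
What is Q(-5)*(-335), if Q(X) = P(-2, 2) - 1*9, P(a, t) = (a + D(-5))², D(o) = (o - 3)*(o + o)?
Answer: -2035125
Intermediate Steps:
D(o) = 2*o*(-3 + o) (D(o) = (-3 + o)*(2*o) = 2*o*(-3 + o))
P(a, t) = (80 + a)² (P(a, t) = (a + 2*(-5)*(-3 - 5))² = (a + 2*(-5)*(-8))² = (a + 80)² = (80 + a)²)
Q(X) = 6075 (Q(X) = (80 - 2)² - 1*9 = 78² - 9 = 6084 - 9 = 6075)
Q(-5)*(-335) = 6075*(-335) = -2035125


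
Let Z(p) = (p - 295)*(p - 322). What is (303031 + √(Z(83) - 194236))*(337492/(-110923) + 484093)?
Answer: 16271767833161757/110923 + 644360524164*I*√997/110923 ≈ 1.4669e+11 + 1.8342e+8*I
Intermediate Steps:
Z(p) = (-322 + p)*(-295 + p) (Z(p) = (-295 + p)*(-322 + p) = (-322 + p)*(-295 + p))
(303031 + √(Z(83) - 194236))*(337492/(-110923) + 484093) = (303031 + √((94990 + 83² - 617*83) - 194236))*(337492/(-110923) + 484093) = (303031 + √((94990 + 6889 - 51211) - 194236))*(337492*(-1/110923) + 484093) = (303031 + √(50668 - 194236))*(-337492/110923 + 484093) = (303031 + √(-143568))*(53696710347/110923) = (303031 + 12*I*√997)*(53696710347/110923) = 16271767833161757/110923 + 644360524164*I*√997/110923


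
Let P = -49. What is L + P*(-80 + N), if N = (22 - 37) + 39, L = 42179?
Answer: 44923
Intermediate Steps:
N = 24 (N = -15 + 39 = 24)
L + P*(-80 + N) = 42179 - 49*(-80 + 24) = 42179 - 49*(-56) = 42179 + 2744 = 44923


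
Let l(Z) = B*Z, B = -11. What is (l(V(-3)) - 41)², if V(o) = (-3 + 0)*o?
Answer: 19600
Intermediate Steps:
V(o) = -3*o
l(Z) = -11*Z
(l(V(-3)) - 41)² = (-(-33)*(-3) - 41)² = (-11*9 - 41)² = (-99 - 41)² = (-140)² = 19600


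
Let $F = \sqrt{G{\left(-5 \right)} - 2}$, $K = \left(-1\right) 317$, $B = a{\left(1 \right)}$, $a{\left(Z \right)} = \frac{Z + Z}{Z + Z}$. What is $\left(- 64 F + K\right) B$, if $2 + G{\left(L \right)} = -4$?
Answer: $-317 - 128 i \sqrt{2} \approx -317.0 - 181.02 i$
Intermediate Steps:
$G{\left(L \right)} = -6$ ($G{\left(L \right)} = -2 - 4 = -6$)
$a{\left(Z \right)} = 1$ ($a{\left(Z \right)} = \frac{2 Z}{2 Z} = 2 Z \frac{1}{2 Z} = 1$)
$B = 1$
$K = -317$
$F = 2 i \sqrt{2}$ ($F = \sqrt{-6 - 2} = \sqrt{-8} = 2 i \sqrt{2} \approx 2.8284 i$)
$\left(- 64 F + K\right) B = \left(- 64 \cdot 2 i \sqrt{2} - 317\right) 1 = \left(- 128 i \sqrt{2} - 317\right) 1 = \left(-317 - 128 i \sqrt{2}\right) 1 = -317 - 128 i \sqrt{2}$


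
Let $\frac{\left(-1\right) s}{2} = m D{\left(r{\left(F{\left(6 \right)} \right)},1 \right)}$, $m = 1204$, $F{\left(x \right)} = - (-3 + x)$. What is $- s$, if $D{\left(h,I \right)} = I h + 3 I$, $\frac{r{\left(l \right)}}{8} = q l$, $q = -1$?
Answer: $65016$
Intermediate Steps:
$F{\left(x \right)} = 3 - x$
$r{\left(l \right)} = - 8 l$ ($r{\left(l \right)} = 8 \left(- l\right) = - 8 l$)
$D{\left(h,I \right)} = 3 I + I h$
$s = -65016$ ($s = - 2 \cdot 1204 \cdot 1 \left(3 - 8 \left(3 - 6\right)\right) = - 2 \cdot 1204 \cdot 1 \left(3 - -24\right) = - 2 \cdot 1204 \cdot 1 \left(3 + 24\right) = - 2 \cdot 1204 \cdot 1 \cdot 27 = - 2 \cdot 1204 \cdot 27 = \left(-2\right) 32508 = -65016$)
$- s = \left(-1\right) \left(-65016\right) = 65016$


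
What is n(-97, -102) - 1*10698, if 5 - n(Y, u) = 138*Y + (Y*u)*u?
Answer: 1011881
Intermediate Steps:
n(Y, u) = 5 - 138*Y - Y*u**2 (n(Y, u) = 5 - (138*Y + (Y*u)*u) = 5 - (138*Y + Y*u**2) = 5 + (-138*Y - Y*u**2) = 5 - 138*Y - Y*u**2)
n(-97, -102) - 1*10698 = (5 - 138*(-97) - 1*(-97)*(-102)**2) - 1*10698 = (5 + 13386 - 1*(-97)*10404) - 10698 = (5 + 13386 + 1009188) - 10698 = 1022579 - 10698 = 1011881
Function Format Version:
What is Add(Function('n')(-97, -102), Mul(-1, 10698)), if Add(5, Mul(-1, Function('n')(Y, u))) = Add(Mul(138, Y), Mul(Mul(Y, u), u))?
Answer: 1011881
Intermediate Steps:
Function('n')(Y, u) = Add(5, Mul(-138, Y), Mul(-1, Y, Pow(u, 2))) (Function('n')(Y, u) = Add(5, Mul(-1, Add(Mul(138, Y), Mul(Mul(Y, u), u)))) = Add(5, Mul(-1, Add(Mul(138, Y), Mul(Y, Pow(u, 2))))) = Add(5, Add(Mul(-138, Y), Mul(-1, Y, Pow(u, 2)))) = Add(5, Mul(-138, Y), Mul(-1, Y, Pow(u, 2))))
Add(Function('n')(-97, -102), Mul(-1, 10698)) = Add(Add(5, Mul(-138, -97), Mul(-1, -97, Pow(-102, 2))), Mul(-1, 10698)) = Add(Add(5, 13386, Mul(-1, -97, 10404)), -10698) = Add(Add(5, 13386, 1009188), -10698) = Add(1022579, -10698) = 1011881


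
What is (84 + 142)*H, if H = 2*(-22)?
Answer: -9944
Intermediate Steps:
H = -44
(84 + 142)*H = (84 + 142)*(-44) = 226*(-44) = -9944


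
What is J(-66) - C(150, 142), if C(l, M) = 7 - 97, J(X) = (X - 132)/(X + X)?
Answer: 183/2 ≈ 91.500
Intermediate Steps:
J(X) = (-132 + X)/(2*X) (J(X) = (-132 + X)/((2*X)) = (-132 + X)*(1/(2*X)) = (-132 + X)/(2*X))
C(l, M) = -90
J(-66) - C(150, 142) = (½)*(-132 - 66)/(-66) - 1*(-90) = (½)*(-1/66)*(-198) + 90 = 3/2 + 90 = 183/2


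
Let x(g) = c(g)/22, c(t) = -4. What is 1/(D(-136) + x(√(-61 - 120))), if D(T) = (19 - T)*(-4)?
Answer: -11/6822 ≈ -0.0016124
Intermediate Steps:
D(T) = -76 + 4*T
x(g) = -2/11 (x(g) = -4/22 = (1/22)*(-4) = -2/11)
1/(D(-136) + x(√(-61 - 120))) = 1/((-76 + 4*(-136)) - 2/11) = 1/((-76 - 544) - 2/11) = 1/(-620 - 2/11) = 1/(-6822/11) = -11/6822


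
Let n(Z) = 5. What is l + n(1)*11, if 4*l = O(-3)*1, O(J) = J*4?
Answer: 52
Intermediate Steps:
O(J) = 4*J
l = -3 (l = ((4*(-3))*1)/4 = (-12*1)/4 = (1/4)*(-12) = -3)
l + n(1)*11 = -3 + 5*11 = -3 + 55 = 52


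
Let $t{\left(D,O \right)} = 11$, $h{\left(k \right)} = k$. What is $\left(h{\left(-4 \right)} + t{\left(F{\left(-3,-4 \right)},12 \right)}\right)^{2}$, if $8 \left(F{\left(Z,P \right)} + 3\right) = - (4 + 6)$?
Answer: $49$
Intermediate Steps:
$F{\left(Z,P \right)} = - \frac{17}{4}$ ($F{\left(Z,P \right)} = -3 + \frac{\left(-1\right) \left(4 + 6\right)}{8} = -3 + \frac{\left(-1\right) 10}{8} = -3 + \frac{1}{8} \left(-10\right) = -3 - \frac{5}{4} = - \frac{17}{4}$)
$\left(h{\left(-4 \right)} + t{\left(F{\left(-3,-4 \right)},12 \right)}\right)^{2} = \left(-4 + 11\right)^{2} = 7^{2} = 49$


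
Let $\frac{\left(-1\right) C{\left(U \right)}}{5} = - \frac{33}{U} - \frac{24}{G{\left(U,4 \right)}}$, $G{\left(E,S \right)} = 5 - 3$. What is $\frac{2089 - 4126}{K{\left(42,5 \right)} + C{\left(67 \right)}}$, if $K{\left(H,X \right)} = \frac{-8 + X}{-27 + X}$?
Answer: $- \frac{1000846}{30757} \approx -32.54$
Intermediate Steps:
$G{\left(E,S \right)} = 2$
$K{\left(H,X \right)} = \frac{-8 + X}{-27 + X}$
$C{\left(U \right)} = 60 + \frac{165}{U}$ ($C{\left(U \right)} = - 5 \left(- \frac{33}{U} - \frac{24}{2}\right) = - 5 \left(- \frac{33}{U} - 12\right) = - 5 \left(-12 - \frac{33}{U}\right) = 60 + \frac{165}{U}$)
$\frac{2089 - 4126}{K{\left(42,5 \right)} + C{\left(67 \right)}} = \frac{2089 - 4126}{\frac{-8 + 5}{-27 + 5} + \left(60 + \frac{165}{67}\right)} = - \frac{2037}{\frac{1}{-22} \left(-3\right) + \left(60 + 165 \cdot \frac{1}{67}\right)} = - \frac{2037}{\left(- \frac{1}{22}\right) \left(-3\right) + \left(60 + \frac{165}{67}\right)} = - \frac{2037}{\frac{3}{22} + \frac{4185}{67}} = - \frac{2037}{\frac{92271}{1474}} = \left(-2037\right) \frac{1474}{92271} = - \frac{1000846}{30757}$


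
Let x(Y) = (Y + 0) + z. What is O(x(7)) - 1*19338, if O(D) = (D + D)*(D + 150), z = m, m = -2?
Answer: -17788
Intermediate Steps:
z = -2
x(Y) = -2 + Y (x(Y) = (Y + 0) - 2 = Y - 2 = -2 + Y)
O(D) = 2*D*(150 + D) (O(D) = (2*D)*(150 + D) = 2*D*(150 + D))
O(x(7)) - 1*19338 = 2*(-2 + 7)*(150 + (-2 + 7)) - 1*19338 = 2*5*(150 + 5) - 19338 = 2*5*155 - 19338 = 1550 - 19338 = -17788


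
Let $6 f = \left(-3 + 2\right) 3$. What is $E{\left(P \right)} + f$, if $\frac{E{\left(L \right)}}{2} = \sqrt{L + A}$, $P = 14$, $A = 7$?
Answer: $- \frac{1}{2} + 2 \sqrt{21} \approx 8.6651$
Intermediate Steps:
$f = - \frac{1}{2}$ ($f = \frac{\left(-3 + 2\right) 3}{6} = \frac{\left(-1\right) 3}{6} = \frac{1}{6} \left(-3\right) = - \frac{1}{2} \approx -0.5$)
$E{\left(L \right)} = 2 \sqrt{7 + L}$ ($E{\left(L \right)} = 2 \sqrt{L + 7} = 2 \sqrt{7 + L}$)
$E{\left(P \right)} + f = 2 \sqrt{7 + 14} - \frac{1}{2} = 2 \sqrt{21} - \frac{1}{2} = - \frac{1}{2} + 2 \sqrt{21}$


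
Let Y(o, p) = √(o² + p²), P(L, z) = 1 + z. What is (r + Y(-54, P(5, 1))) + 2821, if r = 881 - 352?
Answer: 3350 + 2*√730 ≈ 3404.0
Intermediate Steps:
r = 529
(r + Y(-54, P(5, 1))) + 2821 = (529 + √((-54)² + (1 + 1)²)) + 2821 = (529 + √(2916 + 2²)) + 2821 = (529 + √(2916 + 4)) + 2821 = (529 + √2920) + 2821 = (529 + 2*√730) + 2821 = 3350 + 2*√730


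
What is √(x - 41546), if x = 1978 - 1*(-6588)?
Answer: 2*I*√8245 ≈ 181.6*I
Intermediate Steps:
x = 8566 (x = 1978 + 6588 = 8566)
√(x - 41546) = √(8566 - 41546) = √(-32980) = 2*I*√8245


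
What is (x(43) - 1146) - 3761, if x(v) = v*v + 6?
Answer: -3052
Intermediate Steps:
x(v) = 6 + v² (x(v) = v² + 6 = 6 + v²)
(x(43) - 1146) - 3761 = ((6 + 43²) - 1146) - 3761 = ((6 + 1849) - 1146) - 3761 = (1855 - 1146) - 3761 = 709 - 3761 = -3052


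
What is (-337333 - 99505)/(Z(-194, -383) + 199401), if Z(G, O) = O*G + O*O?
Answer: -218419/210196 ≈ -1.0391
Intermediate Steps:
Z(G, O) = O² + G*O (Z(G, O) = G*O + O² = O² + G*O)
(-337333 - 99505)/(Z(-194, -383) + 199401) = (-337333 - 99505)/(-383*(-194 - 383) + 199401) = -436838/(-383*(-577) + 199401) = -436838/(220991 + 199401) = -436838/420392 = -436838*1/420392 = -218419/210196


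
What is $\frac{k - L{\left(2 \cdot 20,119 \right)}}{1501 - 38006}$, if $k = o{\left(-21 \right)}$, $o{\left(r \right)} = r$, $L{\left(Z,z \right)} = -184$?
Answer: $- \frac{163}{36505} \approx -0.0044651$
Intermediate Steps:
$k = -21$
$\frac{k - L{\left(2 \cdot 20,119 \right)}}{1501 - 38006} = \frac{-21 - -184}{1501 - 38006} = \frac{-21 + 184}{-36505} = 163 \left(- \frac{1}{36505}\right) = - \frac{163}{36505}$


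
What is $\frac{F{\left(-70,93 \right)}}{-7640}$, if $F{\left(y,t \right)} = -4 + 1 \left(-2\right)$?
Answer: $\frac{3}{3820} \approx 0.00078534$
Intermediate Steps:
$F{\left(y,t \right)} = -6$ ($F{\left(y,t \right)} = -4 - 2 = -6$)
$\frac{F{\left(-70,93 \right)}}{-7640} = - \frac{6}{-7640} = \left(-6\right) \left(- \frac{1}{7640}\right) = \frac{3}{3820}$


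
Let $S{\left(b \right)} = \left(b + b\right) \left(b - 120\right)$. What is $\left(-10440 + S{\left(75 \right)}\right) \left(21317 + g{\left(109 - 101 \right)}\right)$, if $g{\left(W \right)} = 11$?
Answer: $-366628320$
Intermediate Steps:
$S{\left(b \right)} = 2 b \left(-120 + b\right)$
$\left(-10440 + S{\left(75 \right)}\right) \left(21317 + g{\left(109 - 101 \right)}\right) = \left(-10440 + 2 \cdot 75 \left(-120 + 75\right)\right) \left(21317 + 11\right) = \left(-10440 + 2 \cdot 75 \left(-45\right)\right) 21328 = \left(-10440 - 6750\right) 21328 = \left(-17190\right) 21328 = -366628320$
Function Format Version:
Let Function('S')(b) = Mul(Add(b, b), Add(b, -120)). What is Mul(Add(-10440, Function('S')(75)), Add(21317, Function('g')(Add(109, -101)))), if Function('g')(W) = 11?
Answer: -366628320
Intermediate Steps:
Function('S')(b) = Mul(2, b, Add(-120, b)) (Function('S')(b) = Mul(Mul(2, b), Add(-120, b)) = Mul(2, b, Add(-120, b)))
Mul(Add(-10440, Function('S')(75)), Add(21317, Function('g')(Add(109, -101)))) = Mul(Add(-10440, Mul(2, 75, Add(-120, 75))), Add(21317, 11)) = Mul(Add(-10440, Mul(2, 75, -45)), 21328) = Mul(Add(-10440, -6750), 21328) = Mul(-17190, 21328) = -366628320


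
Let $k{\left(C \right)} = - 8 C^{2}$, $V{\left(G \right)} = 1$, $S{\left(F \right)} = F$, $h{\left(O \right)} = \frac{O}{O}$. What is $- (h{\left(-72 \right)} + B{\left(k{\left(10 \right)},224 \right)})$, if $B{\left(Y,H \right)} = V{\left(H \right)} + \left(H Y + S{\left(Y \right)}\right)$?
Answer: $179998$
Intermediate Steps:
$h{\left(O \right)} = 1$
$B{\left(Y,H \right)} = 1 + Y + H Y$ ($B{\left(Y,H \right)} = 1 + \left(H Y + Y\right) = 1 + \left(Y + H Y\right) = 1 + Y + H Y$)
$- (h{\left(-72 \right)} + B{\left(k{\left(10 \right)},224 \right)}) = - (1 + \left(1 - 8 \cdot 10^{2} + 224 \left(- 8 \cdot 10^{2}\right)\right)) = - (1 + \left(1 - 800 + 224 \left(\left(-8\right) 100\right)\right)) = - (1 + \left(1 - 800 + 224 \left(-800\right)\right)) = - (1 - 179999) = \left(-1\right) \left(-179998\right) = 179998$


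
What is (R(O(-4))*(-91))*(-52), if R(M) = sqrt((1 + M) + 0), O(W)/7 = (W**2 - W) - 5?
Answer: 4732*sqrt(106) ≈ 48719.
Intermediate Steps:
O(W) = -35 - 7*W + 7*W**2 (O(W) = 7*((W**2 - W) - 5) = 7*(-5 + W**2 - W) = -35 - 7*W + 7*W**2)
R(M) = sqrt(1 + M)
(R(O(-4))*(-91))*(-52) = (sqrt(1 + (-35 - 7*(-4) + 7*(-4)**2))*(-91))*(-52) = (sqrt(1 + (-35 + 28 + 7*16))*(-91))*(-52) = (sqrt(1 + (-35 + 28 + 112))*(-91))*(-52) = (sqrt(1 + 105)*(-91))*(-52) = (sqrt(106)*(-91))*(-52) = -91*sqrt(106)*(-52) = 4732*sqrt(106)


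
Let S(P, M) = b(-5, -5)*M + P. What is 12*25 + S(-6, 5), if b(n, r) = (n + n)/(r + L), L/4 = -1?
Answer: 2696/9 ≈ 299.56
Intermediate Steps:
L = -4 (L = 4*(-1) = -4)
b(n, r) = 2*n/(-4 + r) (b(n, r) = (n + n)/(r - 4) = (2*n)/(-4 + r) = 2*n/(-4 + r))
S(P, M) = P + 10*M/9 (S(P, M) = (2*(-5)/(-4 - 5))*M + P = (2*(-5)/(-9))*M + P = (2*(-5)*(-1/9))*M + P = 10*M/9 + P = P + 10*M/9)
12*25 + S(-6, 5) = 12*25 + (-6 + (10/9)*5) = 300 + (-6 + 50/9) = 300 - 4/9 = 2696/9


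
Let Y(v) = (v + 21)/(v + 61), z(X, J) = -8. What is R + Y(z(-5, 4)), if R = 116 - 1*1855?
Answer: -92154/53 ≈ -1738.8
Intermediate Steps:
R = -1739 (R = 116 - 1855 = -1739)
Y(v) = (21 + v)/(61 + v)
R + Y(z(-5, 4)) = -1739 + (21 - 8)/(61 - 8) = -1739 + 13/53 = -92154/53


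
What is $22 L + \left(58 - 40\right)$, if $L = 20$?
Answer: $458$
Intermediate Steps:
$22 L + \left(58 - 40\right) = 22 \cdot 20 + \left(58 - 40\right) = 440 + \left(58 - 40\right) = 440 + 18 = 458$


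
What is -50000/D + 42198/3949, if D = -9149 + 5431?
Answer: 16106462/667381 ≈ 24.134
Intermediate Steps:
D = -3718
-50000/D + 42198/3949 = -50000/(-3718) + 42198/3949 = -50000*(-1/3718) + 42198*(1/3949) = 25000/1859 + 42198/3949 = 16106462/667381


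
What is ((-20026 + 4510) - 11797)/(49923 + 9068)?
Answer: -27313/58991 ≈ -0.46300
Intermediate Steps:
((-20026 + 4510) - 11797)/(49923 + 9068) = (-15516 - 11797)/58991 = -27313*1/58991 = -27313/58991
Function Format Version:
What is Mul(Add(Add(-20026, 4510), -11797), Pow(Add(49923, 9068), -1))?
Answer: Rational(-27313, 58991) ≈ -0.46300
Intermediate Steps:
Mul(Add(Add(-20026, 4510), -11797), Pow(Add(49923, 9068), -1)) = Mul(Add(-15516, -11797), Pow(58991, -1)) = Mul(-27313, Rational(1, 58991)) = Rational(-27313, 58991)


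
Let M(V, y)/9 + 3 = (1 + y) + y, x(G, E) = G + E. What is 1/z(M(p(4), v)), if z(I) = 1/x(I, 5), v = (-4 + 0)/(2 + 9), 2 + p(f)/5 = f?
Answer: -215/11 ≈ -19.545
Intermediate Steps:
x(G, E) = E + G
p(f) = -10 + 5*f
v = -4/11 ≈ -0.36364
M(V, y) = -18 + 18*y (M(V, y) = -27 + 9*((1 + y) + y) = -27 + 9*(1 + 2*y) = -27 + (9 + 18*y) = -18 + 18*y)
z(I) = 1/(5 + I)
1/z(M(p(4), v)) = 1/(1/(5 + (-18 + 18*(-4/11)))) = 1/(1/(5 + (-18 - 72/11))) = 1/(1/(5 - 270/11)) = 1/(1/(-215/11)) = 1/(-11/215) = -215/11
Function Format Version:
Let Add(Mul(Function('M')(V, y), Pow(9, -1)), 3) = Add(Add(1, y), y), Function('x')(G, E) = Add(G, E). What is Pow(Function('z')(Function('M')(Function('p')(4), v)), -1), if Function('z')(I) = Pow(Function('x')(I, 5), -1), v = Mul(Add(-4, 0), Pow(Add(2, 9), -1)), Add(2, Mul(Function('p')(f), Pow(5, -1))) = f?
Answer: Rational(-215, 11) ≈ -19.545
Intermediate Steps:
Function('x')(G, E) = Add(E, G)
Function('p')(f) = Add(-10, Mul(5, f))
v = Rational(-4, 11) (v = Mul(-4, Pow(11, -1)) = Mul(-4, Rational(1, 11)) = Rational(-4, 11) ≈ -0.36364)
Function('M')(V, y) = Add(-18, Mul(18, y)) (Function('M')(V, y) = Add(-27, Mul(9, Add(Add(1, y), y))) = Add(-27, Mul(9, Add(1, Mul(2, y)))) = Add(-27, Add(9, Mul(18, y))) = Add(-18, Mul(18, y)))
Function('z')(I) = Pow(Add(5, I), -1)
Pow(Function('z')(Function('M')(Function('p')(4), v)), -1) = Pow(Pow(Add(5, Add(-18, Mul(18, Rational(-4, 11)))), -1), -1) = Pow(Pow(Add(5, Add(-18, Rational(-72, 11))), -1), -1) = Pow(Pow(Add(5, Rational(-270, 11)), -1), -1) = Pow(Pow(Rational(-215, 11), -1), -1) = Pow(Rational(-11, 215), -1) = Rational(-215, 11)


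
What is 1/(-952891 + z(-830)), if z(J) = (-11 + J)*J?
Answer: -1/254861 ≈ -3.9237e-6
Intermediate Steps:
z(J) = J*(-11 + J)
1/(-952891 + z(-830)) = 1/(-952891 - 830*(-11 - 830)) = 1/(-952891 - 830*(-841)) = 1/(-952891 + 698030) = 1/(-254861) = -1/254861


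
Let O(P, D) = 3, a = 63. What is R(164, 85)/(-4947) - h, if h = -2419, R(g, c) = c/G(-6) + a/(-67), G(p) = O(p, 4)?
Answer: 2405319887/994347 ≈ 2419.0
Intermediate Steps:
G(p) = 3
R(g, c) = -63/67 + c/3 (R(g, c) = c/3 + 63/(-67) = c*(1/3) + 63*(-1/67) = c/3 - 63/67 = -63/67 + c/3)
R(164, 85)/(-4947) - h = (-63/67 + (1/3)*85)/(-4947) - 1*(-2419) = (-63/67 + 85/3)*(-1/4947) + 2419 = (5506/201)*(-1/4947) + 2419 = -5506/994347 + 2419 = 2405319887/994347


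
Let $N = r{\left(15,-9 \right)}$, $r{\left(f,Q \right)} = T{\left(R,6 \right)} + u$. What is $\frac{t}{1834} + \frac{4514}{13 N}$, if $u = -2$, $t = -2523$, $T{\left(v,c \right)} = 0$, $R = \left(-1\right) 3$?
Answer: $- \frac{4172137}{23842} \approx -174.99$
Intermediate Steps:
$R = -3$
$r{\left(f,Q \right)} = -2$ ($r{\left(f,Q \right)} = 0 - 2 = -2$)
$N = -2$
$\frac{t}{1834} + \frac{4514}{13 N} = - \frac{2523}{1834} + \frac{4514}{13 \left(-2\right)} = \left(-2523\right) \frac{1}{1834} + \frac{4514}{-26} = - \frac{2523}{1834} + 4514 \left(- \frac{1}{26}\right) = - \frac{2523}{1834} - \frac{2257}{13} = - \frac{4172137}{23842}$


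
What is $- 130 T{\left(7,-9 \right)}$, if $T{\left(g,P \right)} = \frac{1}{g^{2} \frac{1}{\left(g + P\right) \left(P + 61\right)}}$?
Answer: $\frac{13520}{49} \approx 275.92$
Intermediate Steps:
$T{\left(g,P \right)} = \frac{\left(61 + P\right) \left(P + g\right)}{g^{2}}$ ($T{\left(g,P \right)} = \frac{1}{g^{2} \frac{1}{\left(P + g\right) \left(61 + P\right)}} = \frac{1}{g^{2} \frac{1}{\left(61 + P\right) \left(P + g\right)}} = \frac{1}{g^{2} \frac{1}{61 + P} \frac{1}{P + g}} = \frac{\left(61 + P\right) \left(P + g\right)}{g^{2}}$)
$- 130 T{\left(7,-9 \right)} = - 130 \frac{\left(61 - 9\right) \left(-9 + 7\right)}{49} = - 130 \cdot \frac{1}{49} \cdot 52 \left(-2\right) = \left(-130\right) \left(- \frac{104}{49}\right) = \frac{13520}{49}$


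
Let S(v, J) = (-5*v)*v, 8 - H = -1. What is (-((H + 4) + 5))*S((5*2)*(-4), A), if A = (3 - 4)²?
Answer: 144000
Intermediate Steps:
H = 9 (H = 8 - 1*(-1) = 8 + 1 = 9)
A = 1 (A = (-1)² = 1)
S(v, J) = -5*v²
(-((H + 4) + 5))*S((5*2)*(-4), A) = (-((9 + 4) + 5))*(-5*((5*2)*(-4))²) = (-(13 + 5))*(-5*(10*(-4))²) = (-1*18)*(-5*(-40)²) = -(-90)*1600 = -18*(-8000) = 144000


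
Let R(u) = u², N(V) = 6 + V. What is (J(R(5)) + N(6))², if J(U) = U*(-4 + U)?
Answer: 288369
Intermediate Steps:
(J(R(5)) + N(6))² = (5²*(-4 + 5²) + (6 + 6))² = (25*(-4 + 25) + 12)² = (25*21 + 12)² = (525 + 12)² = 537² = 288369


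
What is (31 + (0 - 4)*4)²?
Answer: 225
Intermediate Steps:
(31 + (0 - 4)*4)² = (31 - 4*4)² = (31 - 16)² = 15² = 225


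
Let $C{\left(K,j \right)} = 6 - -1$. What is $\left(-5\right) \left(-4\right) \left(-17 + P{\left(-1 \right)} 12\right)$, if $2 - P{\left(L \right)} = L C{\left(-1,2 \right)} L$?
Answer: $-1540$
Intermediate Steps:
$C{\left(K,j \right)} = 7$ ($C{\left(K,j \right)} = 6 + 1 = 7$)
$P{\left(L \right)} = 2 - 7 L^{2}$ ($P{\left(L \right)} = 2 - L 7 L = 2 - 7 L L = 2 - 7 L^{2}$)
$\left(-5\right) \left(-4\right) \left(-17 + P{\left(-1 \right)} 12\right) = \left(-5\right) \left(-4\right) \left(-17 + \left(2 - 7 \left(-1\right)^{2}\right) 12\right) = 20 \left(-17 + \left(2 - 7\right) 12\right) = 20 \left(-17 - 60\right) = 20 \left(-77\right) = -1540$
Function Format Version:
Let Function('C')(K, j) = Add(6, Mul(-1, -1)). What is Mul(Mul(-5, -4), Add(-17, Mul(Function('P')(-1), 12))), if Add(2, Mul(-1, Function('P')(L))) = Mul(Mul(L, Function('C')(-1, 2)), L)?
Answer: -1540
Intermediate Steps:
Function('C')(K, j) = 7 (Function('C')(K, j) = Add(6, 1) = 7)
Function('P')(L) = Add(2, Mul(-7, Pow(L, 2))) (Function('P')(L) = Add(2, Mul(-1, Mul(Mul(L, 7), L))) = Add(2, Mul(-1, Mul(Mul(7, L), L))) = Add(2, Mul(-1, Mul(7, Pow(L, 2)))) = Add(2, Mul(-7, Pow(L, 2))))
Mul(Mul(-5, -4), Add(-17, Mul(Function('P')(-1), 12))) = Mul(Mul(-5, -4), Add(-17, Mul(Add(2, Mul(-7, Pow(-1, 2))), 12))) = Mul(20, Add(-17, Mul(Add(2, Mul(-7, 1)), 12))) = Mul(20, Add(-17, Mul(Add(2, -7), 12))) = Mul(20, Add(-17, Mul(-5, 12))) = Mul(20, Add(-17, -60)) = Mul(20, -77) = -1540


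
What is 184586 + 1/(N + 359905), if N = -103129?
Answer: 47397254737/256776 ≈ 1.8459e+5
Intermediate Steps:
184586 + 1/(N + 359905) = 184586 + 1/(-103129 + 359905) = 184586 + 1/256776 = 47397254737/256776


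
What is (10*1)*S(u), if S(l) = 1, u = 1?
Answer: 10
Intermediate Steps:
(10*1)*S(u) = (10*1)*1 = 10*1 = 10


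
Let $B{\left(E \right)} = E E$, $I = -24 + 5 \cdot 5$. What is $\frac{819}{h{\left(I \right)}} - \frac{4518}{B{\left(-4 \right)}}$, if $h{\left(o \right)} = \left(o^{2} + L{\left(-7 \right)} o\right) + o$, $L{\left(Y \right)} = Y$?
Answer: $- \frac{17847}{40} \approx -446.17$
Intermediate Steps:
$I = 1$ ($I = -24 + 25 = 1$)
$h{\left(o \right)} = o^{2} - 6 o$ ($h{\left(o \right)} = \left(o^{2} - 7 o\right) + o = o^{2} - 6 o$)
$B{\left(E \right)} = E^{2}$
$\frac{819}{h{\left(I \right)}} - \frac{4518}{B{\left(-4 \right)}} = \frac{819}{1 \left(-6 + 1\right)} - \frac{4518}{\left(-4\right)^{2}} = \frac{819}{1 \left(-5\right)} - \frac{4518}{16} = \frac{819}{-5} - \frac{2259}{8} = 819 \left(- \frac{1}{5}\right) - \frac{2259}{8} = - \frac{819}{5} - \frac{2259}{8} = - \frac{17847}{40}$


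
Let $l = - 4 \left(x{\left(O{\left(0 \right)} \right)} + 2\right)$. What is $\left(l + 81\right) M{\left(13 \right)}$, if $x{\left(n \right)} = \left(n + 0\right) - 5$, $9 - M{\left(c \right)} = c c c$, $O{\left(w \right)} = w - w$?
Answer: $-203484$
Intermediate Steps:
$O{\left(w \right)} = 0$
$M{\left(c \right)} = 9 - c^{3}$ ($M{\left(c \right)} = 9 - c c c = 9 - c^{2} c = 9 - c^{3}$)
$x{\left(n \right)} = -5 + n$ ($x{\left(n \right)} = n - 5 = -5 + n$)
$l = 12$ ($l = - 4 \left(\left(-5 + 0\right) + 2\right) = - 4 \left(-5 + 2\right) = \left(-4\right) \left(-3\right) = 12$)
$\left(l + 81\right) M{\left(13 \right)} = \left(12 + 81\right) \left(9 - 13^{3}\right) = 93 \left(9 - 2197\right) = 93 \left(-2188\right) = -203484$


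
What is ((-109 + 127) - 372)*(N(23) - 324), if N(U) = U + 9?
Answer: 103368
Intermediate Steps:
N(U) = 9 + U
((-109 + 127) - 372)*(N(23) - 324) = ((-109 + 127) - 372)*((9 + 23) - 324) = (18 - 372)*(32 - 324) = -354*(-292) = 103368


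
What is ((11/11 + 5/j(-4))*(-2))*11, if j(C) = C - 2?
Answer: -11/3 ≈ -3.6667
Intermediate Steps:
j(C) = -2 + C
((11/11 + 5/j(-4))*(-2))*11 = ((11/11 + 5/(-2 - 4))*(-2))*11 = ((11*(1/11) + 5/(-6))*(-2))*11 = ((1 + 5*(-1/6))*(-2))*11 = ((1 - 5/6)*(-2))*11 = ((1/6)*(-2))*11 = -1/3*11 = -11/3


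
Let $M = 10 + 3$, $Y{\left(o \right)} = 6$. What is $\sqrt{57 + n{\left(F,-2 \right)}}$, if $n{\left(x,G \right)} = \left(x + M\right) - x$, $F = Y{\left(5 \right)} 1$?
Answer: $\sqrt{70} \approx 8.3666$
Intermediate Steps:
$M = 13$
$F = 6$ ($F = 6 \cdot 1 = 6$)
$n{\left(x,G \right)} = 13$ ($n{\left(x,G \right)} = \left(x + 13\right) - x = \left(13 + x\right) - x = 13$)
$\sqrt{57 + n{\left(F,-2 \right)}} = \sqrt{57 + 13} = \sqrt{70}$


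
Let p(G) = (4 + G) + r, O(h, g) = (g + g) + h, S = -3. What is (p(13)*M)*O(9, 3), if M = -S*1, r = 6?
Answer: 1035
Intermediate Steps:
O(h, g) = h + 2*g (O(h, g) = 2*g + h = h + 2*g)
M = 3 (M = -1*(-3)*1 = 3*1 = 3)
p(G) = 10 + G (p(G) = (4 + G) + 6 = 10 + G)
(p(13)*M)*O(9, 3) = ((10 + 13)*3)*(9 + 2*3) = (23*3)*(9 + 6) = 69*15 = 1035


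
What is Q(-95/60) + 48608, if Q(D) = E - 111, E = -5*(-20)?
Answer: 48597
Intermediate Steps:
E = 100
Q(D) = -11 (Q(D) = 100 - 111 = -11)
Q(-95/60) + 48608 = -11 + 48608 = 48597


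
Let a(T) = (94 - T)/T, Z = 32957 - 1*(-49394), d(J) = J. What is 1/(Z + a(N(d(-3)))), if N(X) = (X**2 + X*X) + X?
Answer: 15/1235344 ≈ 1.2142e-5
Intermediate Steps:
N(X) = X + 2*X**2 (N(X) = (X**2 + X**2) + X = 2*X**2 + X = X + 2*X**2)
Z = 82351 (Z = 32957 + 49394 = 82351)
a(T) = (94 - T)/T
1/(Z + a(N(d(-3)))) = 1/(82351 + (94 - (-3)*(1 + 2*(-3)))/((-3*(1 + 2*(-3))))) = 1/(82351 + (94 - (-3)*(1 - 6))/((-3*(1 - 6)))) = 1/(82351 + (94 - (-3)*(-5))/((-3*(-5)))) = 1/(82351 + (94 - 1*15)/15) = 1/(82351 + (94 - 15)/15) = 1/(82351 + (1/15)*79) = 1/(82351 + 79/15) = 1/(1235344/15) = 15/1235344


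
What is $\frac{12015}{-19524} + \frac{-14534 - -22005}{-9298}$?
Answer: $- \frac{42929879}{30255692} \approx -1.4189$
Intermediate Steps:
$\frac{12015}{-19524} + \frac{-14534 - -22005}{-9298} = 12015 \left(- \frac{1}{19524}\right) + \left(-14534 + 22005\right) \left(- \frac{1}{9298}\right) = - \frac{4005}{6508} + 7471 \left(- \frac{1}{9298}\right) = - \frac{4005}{6508} - \frac{7471}{9298} = - \frac{42929879}{30255692}$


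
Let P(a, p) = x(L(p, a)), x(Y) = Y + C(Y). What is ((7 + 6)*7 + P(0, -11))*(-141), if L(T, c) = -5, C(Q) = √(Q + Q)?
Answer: -12126 - 141*I*√10 ≈ -12126.0 - 445.88*I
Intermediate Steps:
C(Q) = √2*√Q (C(Q) = √(2*Q) = √2*√Q)
x(Y) = Y + √2*√Y
P(a, p) = -5 + I*√10 (P(a, p) = -5 + √2*√(-5) = -5 + √2*(I*√5) = -5 + I*√10)
((7 + 6)*7 + P(0, -11))*(-141) = ((7 + 6)*7 + (-5 + I*√10))*(-141) = (13*7 + (-5 + I*√10))*(-141) = (91 + (-5 + I*√10))*(-141) = (86 + I*√10)*(-141) = -12126 - 141*I*√10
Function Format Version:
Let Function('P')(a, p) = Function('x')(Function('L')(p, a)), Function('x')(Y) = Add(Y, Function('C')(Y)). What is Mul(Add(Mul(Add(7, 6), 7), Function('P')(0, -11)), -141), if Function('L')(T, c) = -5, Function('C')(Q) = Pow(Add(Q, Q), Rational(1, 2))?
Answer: Add(-12126, Mul(-141, I, Pow(10, Rational(1, 2)))) ≈ Add(-12126., Mul(-445.88, I))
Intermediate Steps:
Function('C')(Q) = Mul(Pow(2, Rational(1, 2)), Pow(Q, Rational(1, 2))) (Function('C')(Q) = Pow(Mul(2, Q), Rational(1, 2)) = Mul(Pow(2, Rational(1, 2)), Pow(Q, Rational(1, 2))))
Function('x')(Y) = Add(Y, Mul(Pow(2, Rational(1, 2)), Pow(Y, Rational(1, 2))))
Function('P')(a, p) = Add(-5, Mul(I, Pow(10, Rational(1, 2)))) (Function('P')(a, p) = Add(-5, Mul(Pow(2, Rational(1, 2)), Pow(-5, Rational(1, 2)))) = Add(-5, Mul(Pow(2, Rational(1, 2)), Mul(I, Pow(5, Rational(1, 2))))) = Add(-5, Mul(I, Pow(10, Rational(1, 2)))))
Mul(Add(Mul(Add(7, 6), 7), Function('P')(0, -11)), -141) = Mul(Add(Mul(Add(7, 6), 7), Add(-5, Mul(I, Pow(10, Rational(1, 2))))), -141) = Mul(Add(Mul(13, 7), Add(-5, Mul(I, Pow(10, Rational(1, 2))))), -141) = Mul(Add(91, Add(-5, Mul(I, Pow(10, Rational(1, 2))))), -141) = Mul(Add(86, Mul(I, Pow(10, Rational(1, 2)))), -141) = Add(-12126, Mul(-141, I, Pow(10, Rational(1, 2))))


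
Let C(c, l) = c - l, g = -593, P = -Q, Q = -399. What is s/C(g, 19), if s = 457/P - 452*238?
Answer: 42922367/244188 ≈ 175.78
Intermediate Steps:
P = 399 (P = -1*(-399) = 399)
s = -42922367/399 (s = 457/399 - 452*238 = 457*(1/399) - 107576 = 457/399 - 107576 = -42922367/399 ≈ -1.0757e+5)
s/C(g, 19) = -42922367/(399*(-593 - 1*19)) = -42922367/(399*(-593 - 19)) = -42922367/399/(-612) = -42922367/399*(-1/612) = 42922367/244188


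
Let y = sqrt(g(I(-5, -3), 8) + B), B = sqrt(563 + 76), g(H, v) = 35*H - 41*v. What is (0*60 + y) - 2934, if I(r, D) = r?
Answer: -2934 + I*sqrt(503 - 3*sqrt(71)) ≈ -2934.0 + 21.857*I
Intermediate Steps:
g(H, v) = -41*v + 35*H
B = 3*sqrt(71) (B = sqrt(639) = 3*sqrt(71) ≈ 25.278)
y = sqrt(-503 + 3*sqrt(71)) (y = sqrt((-41*8 + 35*(-5)) + 3*sqrt(71)) = sqrt((-328 - 175) + 3*sqrt(71)) = sqrt(-503 + 3*sqrt(71)) ≈ 21.857*I)
(0*60 + y) - 2934 = (0*60 + sqrt(-503 + 3*sqrt(71))) - 2934 = (0 + sqrt(-503 + 3*sqrt(71))) - 2934 = sqrt(-503 + 3*sqrt(71)) - 2934 = -2934 + sqrt(-503 + 3*sqrt(71))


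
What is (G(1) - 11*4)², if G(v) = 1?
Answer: 1849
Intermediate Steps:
(G(1) - 11*4)² = (1 - 11*4)² = (1 - 44)² = (-43)² = 1849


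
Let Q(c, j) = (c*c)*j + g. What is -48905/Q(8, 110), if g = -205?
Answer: -9781/1367 ≈ -7.1551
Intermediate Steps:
Q(c, j) = -205 + j*c**2 (Q(c, j) = (c*c)*j - 205 = c**2*j - 205 = j*c**2 - 205 = -205 + j*c**2)
-48905/Q(8, 110) = -48905/(-205 + 110*8**2) = -48905/(-205 + 110*64) = -48905/(-205 + 7040) = -48905/6835 = -48905*1/6835 = -9781/1367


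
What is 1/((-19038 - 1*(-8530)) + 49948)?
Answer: 1/39440 ≈ 2.5355e-5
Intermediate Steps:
1/((-19038 - 1*(-8530)) + 49948) = 1/((-19038 + 8530) + 49948) = 1/(-10508 + 49948) = 1/39440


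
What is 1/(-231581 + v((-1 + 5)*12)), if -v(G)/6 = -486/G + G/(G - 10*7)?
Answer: -44/10186315 ≈ -4.3195e-6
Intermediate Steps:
v(G) = 2916/G - 6*G/(-70 + G) (v(G) = -6*(-486/G + G/(G - 10*7)) = -6*(-486/G + G/(G - 70)) = -6*(-486/G + G/(-70 + G)) = 2916/G - 6*G/(-70 + G))
1/(-231581 + v((-1 + 5)*12)) = 1/(-231581 + 6*(-34020 - ((-1 + 5)*12)² + 486*((-1 + 5)*12))/((((-1 + 5)*12))*(-70 + (-1 + 5)*12))) = 1/(-231581 + 6*(-34020 - (4*12)² + 486*(4*12))/(((4*12))*(-70 + 4*12))) = 1/(-231581 + 6*(-34020 - 1*48² + 486*48)/(48*(-70 + 48))) = 1/(-231581 + 6*(1/48)*(-34020 - 1*2304 + 23328)/(-22)) = 1/(-231581 + 6*(1/48)*(-1/22)*(-34020 - 2304 + 23328)) = 1/(-231581 + 6*(1/48)*(-1/22)*(-12996)) = 1/(-231581 + 3249/44) = 1/(-10186315/44) = -44/10186315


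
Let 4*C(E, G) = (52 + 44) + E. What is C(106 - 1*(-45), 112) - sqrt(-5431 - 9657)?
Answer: 247/4 - 4*I*sqrt(943) ≈ 61.75 - 122.83*I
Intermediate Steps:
C(E, G) = 24 + E/4 (C(E, G) = ((52 + 44) + E)/4 = (96 + E)/4 = 24 + E/4)
C(106 - 1*(-45), 112) - sqrt(-5431 - 9657) = (24 + (106 - 1*(-45))/4) - sqrt(-5431 - 9657) = (24 + (106 + 45)/4) - sqrt(-15088) = (24 + (1/4)*151) - 4*I*sqrt(943) = (24 + 151/4) - 4*I*sqrt(943) = 247/4 - 4*I*sqrt(943)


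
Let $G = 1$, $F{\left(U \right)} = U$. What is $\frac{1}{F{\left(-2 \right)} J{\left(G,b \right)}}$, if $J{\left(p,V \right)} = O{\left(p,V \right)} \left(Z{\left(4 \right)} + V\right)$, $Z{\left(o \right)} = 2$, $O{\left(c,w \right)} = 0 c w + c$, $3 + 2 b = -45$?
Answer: $\frac{1}{44} \approx 0.022727$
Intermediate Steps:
$b = -24$ ($b = - \frac{3}{2} + \frac{1}{2} \left(-45\right) = - \frac{3}{2} - \frac{45}{2} = -24$)
$O{\left(c,w \right)} = c$ ($O{\left(c,w \right)} = 0 w + c = 0 + c = c$)
$J{\left(p,V \right)} = p \left(2 + V\right)$
$\frac{1}{F{\left(-2 \right)} J{\left(G,b \right)}} = \frac{1}{\left(-2\right) 1 \left(2 - 24\right)} = \frac{1}{\left(-2\right) 1 \left(-22\right)} = \frac{1}{\left(-2\right) \left(-22\right)} = \frac{1}{44}$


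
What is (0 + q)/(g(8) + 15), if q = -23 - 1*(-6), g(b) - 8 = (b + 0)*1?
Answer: -17/31 ≈ -0.54839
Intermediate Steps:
g(b) = 8 + b (g(b) = 8 + (b + 0)*1 = 8 + b*1 = 8 + b)
q = -17 (q = -23 + 6 = -17)
(0 + q)/(g(8) + 15) = (0 - 17)/((8 + 8) + 15) = -17/(16 + 15) = -17/31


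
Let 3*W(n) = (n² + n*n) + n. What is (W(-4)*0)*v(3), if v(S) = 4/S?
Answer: 0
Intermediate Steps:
W(n) = n/3 + 2*n²/3 (W(n) = ((n² + n*n) + n)/3 = ((n² + n²) + n)/3 = (2*n² + n)/3 = (n + 2*n²)/3 = n/3 + 2*n²/3)
(W(-4)*0)*v(3) = (((⅓)*(-4)*(1 + 2*(-4)))*0)*(4/3) = (((⅓)*(-4)*(1 - 8))*0)*(4*(⅓)) = (((⅓)*(-4)*(-7))*0)*(4/3) = ((28/3)*0)*(4/3) = 0*(4/3) = 0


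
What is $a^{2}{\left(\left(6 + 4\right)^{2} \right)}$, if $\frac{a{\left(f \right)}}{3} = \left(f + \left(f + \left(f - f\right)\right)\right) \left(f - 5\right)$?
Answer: $3249000000$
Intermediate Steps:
$a{\left(f \right)} = 6 f \left(-5 + f\right)$ ($a{\left(f \right)} = 3 \left(f + \left(f + \left(f - f\right)\right)\right) \left(f - 5\right) = 3 \left(f + \left(f + 0\right)\right) \left(-5 + f\right) = 3 \left(f + f\right) \left(-5 + f\right) = 3 \cdot 2 f \left(-5 + f\right) = 6 f \left(-5 + f\right)$)
$a^{2}{\left(\left(6 + 4\right)^{2} \right)} = \left(6 \left(6 + 4\right)^{2} \left(-5 + \left(6 + 4\right)^{2}\right)\right)^{2} = \left(6 \cdot 10^{2} \left(-5 + 10^{2}\right)\right)^{2} = \left(6 \cdot 100 \left(-5 + 100\right)\right)^{2} = \left(6 \cdot 100 \cdot 95\right)^{2} = 57000^{2} = 3249000000$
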